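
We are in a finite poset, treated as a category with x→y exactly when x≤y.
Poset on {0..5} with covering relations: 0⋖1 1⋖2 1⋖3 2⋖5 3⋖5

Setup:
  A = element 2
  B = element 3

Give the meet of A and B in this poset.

Answer: A∧B = 1

Trace:
{x : x≤A ∧ x≤B} = {0,1}  (A=2, B=3)
  0 ≤ 1
  1 ≤ 1
glb = 1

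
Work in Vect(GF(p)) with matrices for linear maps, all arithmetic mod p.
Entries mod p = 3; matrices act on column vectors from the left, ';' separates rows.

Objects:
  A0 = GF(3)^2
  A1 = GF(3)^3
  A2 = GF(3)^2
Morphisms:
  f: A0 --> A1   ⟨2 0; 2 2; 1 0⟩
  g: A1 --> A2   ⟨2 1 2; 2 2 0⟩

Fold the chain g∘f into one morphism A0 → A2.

Answer: ⟨2 2; 2 1⟩

Work:
  e0=(1,0) f-->(2,2,1) g-->(2,2)
  e1=(0,1) f-->(0,2,0) g-->(2,1)
result: ⟨2 2; 2 1⟩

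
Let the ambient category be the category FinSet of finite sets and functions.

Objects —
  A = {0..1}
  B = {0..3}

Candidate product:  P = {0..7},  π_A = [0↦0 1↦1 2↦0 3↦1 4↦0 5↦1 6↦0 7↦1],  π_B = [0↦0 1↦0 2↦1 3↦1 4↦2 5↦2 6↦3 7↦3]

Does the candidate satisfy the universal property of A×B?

|A|·|B| = 2·4 = 8;  |P| = 8
Check the pairing map k ↦ (π_A(k), π_B(k)):
  0 ↦ (0,0)
  1 ↦ (1,0)
  2 ↦ (0,1)
  3 ↦ (1,1)
  4 ↦ (0,2)
  5 ↦ (1,2)
  6 ↦ (0,3)
  7 ↦ (1,3)
distinct pairs in image: 8 / 8 needed
  → bijection onto A×B; projections well-typed.

Answer: VALID PRODUCT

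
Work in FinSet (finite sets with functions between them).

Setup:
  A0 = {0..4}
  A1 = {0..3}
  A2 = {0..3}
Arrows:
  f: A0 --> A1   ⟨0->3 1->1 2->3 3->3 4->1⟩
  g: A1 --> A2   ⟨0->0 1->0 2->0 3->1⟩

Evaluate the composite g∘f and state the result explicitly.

  0 f-->3 g-->1
  1 f-->1 g-->0
  2 f-->3 g-->1
  3 f-->3 g-->1
  4 f-->1 g-->0
result: ⟨0->1 1->0 2->1 3->1 4->0⟩

Answer: ⟨0->1 1->0 2->1 3->1 4->0⟩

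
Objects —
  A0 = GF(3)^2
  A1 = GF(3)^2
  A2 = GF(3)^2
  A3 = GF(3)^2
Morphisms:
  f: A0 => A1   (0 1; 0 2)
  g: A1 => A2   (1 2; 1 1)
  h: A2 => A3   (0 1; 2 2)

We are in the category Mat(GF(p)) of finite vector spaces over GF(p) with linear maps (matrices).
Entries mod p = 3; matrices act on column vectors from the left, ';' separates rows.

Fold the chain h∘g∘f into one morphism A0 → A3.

  e0=⟨1,0⟩ f=>⟨0,0⟩ g=>⟨0,0⟩ h=>⟨0,0⟩
  e1=⟨0,1⟩ f=>⟨1,2⟩ g=>⟨2,0⟩ h=>⟨0,1⟩
result: (0 0; 0 1)

Answer: (0 0; 0 1)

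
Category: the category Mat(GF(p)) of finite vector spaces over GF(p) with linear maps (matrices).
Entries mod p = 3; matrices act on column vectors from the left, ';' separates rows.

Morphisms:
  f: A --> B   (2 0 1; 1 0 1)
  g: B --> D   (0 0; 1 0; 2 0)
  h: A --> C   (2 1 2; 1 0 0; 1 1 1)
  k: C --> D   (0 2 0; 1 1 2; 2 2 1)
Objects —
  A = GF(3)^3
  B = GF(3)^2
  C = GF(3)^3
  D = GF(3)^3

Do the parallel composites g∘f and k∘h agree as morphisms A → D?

Answer: DOES NOT COMMUTE

Derivation:
1) trace f;g:
  e0=(1,0,0) f-->(2,1) g-->(0,2,1)
  e1=(0,1,0) f-->(0,0) g-->(0,0,0)
  e2=(0,0,1) f-->(1,1) g-->(0,1,2)
  composite₁ = (0 0 0; 2 0 1; 1 0 2)
2) trace h;k:
  e0=(1,0,0) h-->(2,1,1) k-->(2,2,1)
  e1=(0,1,0) h-->(1,0,1) k-->(0,0,0)
  e2=(0,0,1) h-->(2,0,1) k-->(0,1,2)
  composite₂ = (2 0 0; 2 0 1; 1 0 2)
Equal? NO — does not commute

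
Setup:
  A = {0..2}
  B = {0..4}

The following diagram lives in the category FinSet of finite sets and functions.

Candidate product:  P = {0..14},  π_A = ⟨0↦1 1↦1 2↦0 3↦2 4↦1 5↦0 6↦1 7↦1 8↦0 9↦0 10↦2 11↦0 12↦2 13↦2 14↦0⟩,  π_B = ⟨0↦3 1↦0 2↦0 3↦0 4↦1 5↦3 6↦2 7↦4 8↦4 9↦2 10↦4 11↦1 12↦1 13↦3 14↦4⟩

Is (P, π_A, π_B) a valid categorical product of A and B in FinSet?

Answer: NOT A VALID PRODUCT — duplicate pair at indices 14,8

Trace:
|A|·|B| = 3·5 = 15;  |P| = 15
Check the pairing map k ↦ (π_A(k), π_B(k)):
  0 ↦ (1,3)
  1 ↦ (1,0)
  2 ↦ (0,0)
  3 ↦ (2,0)
  4 ↦ (1,1)
  5 ↦ (0,3)
  6 ↦ (1,2)
  7 ↦ (1,4)
  8 ↦ (0,4)
  9 ↦ (0,2)
  10 ↦ (2,4)
  11 ↦ (0,1)
  12 ↦ (2,1)
  13 ↦ (2,3)
  14 ↦ (0,4)  ✗ repeats pair of k=8
distinct pairs in image: 14 / 15 needed
  → (0,4) hit at k=8 and k=14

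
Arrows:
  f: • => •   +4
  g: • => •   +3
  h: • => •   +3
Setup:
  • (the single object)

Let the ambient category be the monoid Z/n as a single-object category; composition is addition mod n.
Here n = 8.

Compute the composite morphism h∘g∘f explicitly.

  0 +4≡4 +3≡7 +3≡2  (mod 8)
result: +2

Answer: +2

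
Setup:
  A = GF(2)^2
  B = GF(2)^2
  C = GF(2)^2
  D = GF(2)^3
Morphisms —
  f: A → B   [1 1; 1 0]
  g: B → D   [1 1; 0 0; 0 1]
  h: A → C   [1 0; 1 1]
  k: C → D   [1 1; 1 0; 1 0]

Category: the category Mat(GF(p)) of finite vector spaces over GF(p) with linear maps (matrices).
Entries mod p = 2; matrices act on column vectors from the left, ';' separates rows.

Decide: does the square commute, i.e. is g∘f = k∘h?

Answer: DOES NOT COMMUTE

Derivation:
Along f;g (path 1):
  e0=(1,0) f→(1,1) g→(0,0,1)
  e1=(0,1) f→(1,0) g→(1,0,0)
  result₁ = [0 1; 0 0; 1 0]
Along h;k (path 2):
  e0=(1,0) h→(1,1) k→(0,1,1)
  e1=(0,1) h→(0,1) k→(1,0,0)
  result₂ = [0 1; 1 0; 1 0]
Equal? differ; not commutative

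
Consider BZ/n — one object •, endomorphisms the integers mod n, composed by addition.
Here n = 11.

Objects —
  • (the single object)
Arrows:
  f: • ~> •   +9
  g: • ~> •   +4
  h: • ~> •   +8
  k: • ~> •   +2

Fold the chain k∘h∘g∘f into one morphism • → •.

  0 +9≡9 +4≡2 +8≡10 +2≡1  (mod 11)
composite: +1

Answer: +1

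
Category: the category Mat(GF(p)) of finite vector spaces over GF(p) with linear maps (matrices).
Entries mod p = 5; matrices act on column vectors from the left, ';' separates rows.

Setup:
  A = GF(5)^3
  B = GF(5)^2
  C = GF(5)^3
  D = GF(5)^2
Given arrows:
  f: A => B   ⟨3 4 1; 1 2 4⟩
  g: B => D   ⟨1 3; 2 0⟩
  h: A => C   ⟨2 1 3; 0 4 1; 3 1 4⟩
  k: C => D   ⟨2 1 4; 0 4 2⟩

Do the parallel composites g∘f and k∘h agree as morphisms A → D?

Along f;g (path 1):
  e0=[1,0,0] f=>[3,1] g=>[1,1]
  e1=[0,1,0] f=>[4,2] g=>[0,3]
  e2=[0,0,1] f=>[1,4] g=>[3,2]
  result₁ = ⟨1 0 3; 1 3 2⟩
Along h;k (path 2):
  e0=[1,0,0] h=>[2,0,3] k=>[1,1]
  e1=[0,1,0] h=>[1,4,1] k=>[0,3]
  e2=[0,0,1] h=>[3,1,4] k=>[3,2]
  result₂ = ⟨1 0 3; 1 3 2⟩
Equal? same morphism ✓

Answer: COMMUTES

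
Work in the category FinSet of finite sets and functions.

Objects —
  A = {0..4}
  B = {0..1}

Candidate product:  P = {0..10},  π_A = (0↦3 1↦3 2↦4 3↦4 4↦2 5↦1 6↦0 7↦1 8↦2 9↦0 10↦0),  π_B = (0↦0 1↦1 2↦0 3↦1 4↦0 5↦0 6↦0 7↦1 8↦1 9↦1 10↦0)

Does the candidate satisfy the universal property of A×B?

Answer: NOT A VALID PRODUCT — |P|=11 ≠ |A|·|B|=10

Derivation:
|A|·|B| = 5·2 = 10;  |P| = 11
  → cardinalities differ; no bijection possible.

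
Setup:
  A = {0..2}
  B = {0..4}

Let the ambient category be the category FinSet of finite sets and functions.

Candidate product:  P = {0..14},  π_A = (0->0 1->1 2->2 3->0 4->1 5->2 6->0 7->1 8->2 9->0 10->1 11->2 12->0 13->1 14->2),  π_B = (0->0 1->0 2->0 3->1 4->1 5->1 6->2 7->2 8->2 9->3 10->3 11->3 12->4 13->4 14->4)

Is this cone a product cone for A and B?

Answer: VALID PRODUCT

Derivation:
|A|·|B| = 3·5 = 15;  |P| = 15
Check the pairing map k ↦ (π_A(k), π_B(k)):
  0 -> (0,0)
  1 -> (1,0)
  2 -> (2,0)
  3 -> (0,1)
  4 -> (1,1)
  5 -> (2,1)
  6 -> (0,2)
  7 -> (1,2)
  8 -> (2,2)
  9 -> (0,3)
  10 -> (1,3)
  11 -> (2,3)
  12 -> (0,4)
  13 -> (1,4)
  14 -> (2,4)
distinct pairs in image: 15 / 15 needed
  → bijection onto A×B; projections well-typed.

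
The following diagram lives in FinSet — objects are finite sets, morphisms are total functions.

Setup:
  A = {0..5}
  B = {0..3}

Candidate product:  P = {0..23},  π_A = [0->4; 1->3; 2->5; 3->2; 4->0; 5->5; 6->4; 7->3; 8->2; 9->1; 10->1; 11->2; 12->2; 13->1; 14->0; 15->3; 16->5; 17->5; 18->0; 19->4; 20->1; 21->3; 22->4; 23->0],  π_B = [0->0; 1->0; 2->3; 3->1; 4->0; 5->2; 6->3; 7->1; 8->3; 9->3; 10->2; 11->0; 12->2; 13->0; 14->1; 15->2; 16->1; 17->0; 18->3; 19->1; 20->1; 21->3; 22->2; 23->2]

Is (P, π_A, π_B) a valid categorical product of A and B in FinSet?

|A|·|B| = 6·4 = 24;  |P| = 24
Check the pairing map k ↦ (π_A(k), π_B(k)):
  0 -> (4,0)
  1 -> (3,0)
  2 -> (5,3)
  3 -> (2,1)
  4 -> (0,0)
  5 -> (5,2)
  6 -> (4,3)
  7 -> (3,1)
  8 -> (2,3)
  9 -> (1,3)
  10 -> (1,2)
  11 -> (2,0)
  12 -> (2,2)
  13 -> (1,0)
  14 -> (0,1)
  15 -> (3,2)
  16 -> (5,1)
  17 -> (5,0)
  18 -> (0,3)
  19 -> (4,1)
  20 -> (1,1)
  21 -> (3,3)
  22 -> (4,2)
  23 -> (0,2)
distinct pairs in image: 24 / 24 needed
  → bijection onto A×B; projections well-typed.

Answer: VALID PRODUCT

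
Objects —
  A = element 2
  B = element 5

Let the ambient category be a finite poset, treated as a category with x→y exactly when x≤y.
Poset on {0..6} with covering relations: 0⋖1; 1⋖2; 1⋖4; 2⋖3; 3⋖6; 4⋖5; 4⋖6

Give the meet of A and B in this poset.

Answer: A∧B = 1

Work:
{x : x≤A ∧ x≤B} = {0,1}  (A=2, B=5)
  0 ≤ 1
  1 ≤ 1
glb = 1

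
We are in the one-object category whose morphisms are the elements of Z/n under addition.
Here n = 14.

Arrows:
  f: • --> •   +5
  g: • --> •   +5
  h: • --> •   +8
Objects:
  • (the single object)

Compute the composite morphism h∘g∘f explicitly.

Answer: +4

Trace:
  0 +5≡5 +5≡10 +8≡4  (mod 14)
⟦path⟧: +4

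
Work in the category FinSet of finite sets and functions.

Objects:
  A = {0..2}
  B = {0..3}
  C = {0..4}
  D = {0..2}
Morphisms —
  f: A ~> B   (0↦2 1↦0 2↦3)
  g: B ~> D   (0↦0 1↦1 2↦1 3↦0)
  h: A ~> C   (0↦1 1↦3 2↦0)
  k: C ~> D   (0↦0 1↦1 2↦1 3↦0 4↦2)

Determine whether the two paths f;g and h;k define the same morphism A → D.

1) trace f;g:
  0 f~>2 g~>1
  1 f~>0 g~>0
  2 f~>3 g~>0
  result₁ = (0↦1 1↦0 2↦0)
2) trace h;k:
  0 h~>1 k~>1
  1 h~>3 k~>0
  2 h~>0 k~>0
  result₂ = (0↦1 1↦0 2↦0)
Equal? same morphism ✓

Answer: COMMUTES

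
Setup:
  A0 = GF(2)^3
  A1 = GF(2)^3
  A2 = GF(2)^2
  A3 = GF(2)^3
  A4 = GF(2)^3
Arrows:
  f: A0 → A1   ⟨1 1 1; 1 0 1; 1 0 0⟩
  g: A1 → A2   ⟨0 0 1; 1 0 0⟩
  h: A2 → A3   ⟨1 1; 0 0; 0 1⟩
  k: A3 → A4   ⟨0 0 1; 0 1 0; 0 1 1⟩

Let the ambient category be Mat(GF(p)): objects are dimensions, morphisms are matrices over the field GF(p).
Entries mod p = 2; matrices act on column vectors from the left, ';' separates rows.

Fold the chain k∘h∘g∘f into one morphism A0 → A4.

  e0=(1,0,0) f→(1,1,1) g→(1,1) h→(0,0,1) k→(1,0,1)
  e1=(0,1,0) f→(1,0,0) g→(0,1) h→(1,0,1) k→(1,0,1)
  e2=(0,0,1) f→(1,1,0) g→(0,1) h→(1,0,1) k→(1,0,1)
result: ⟨1 1 1; 0 0 0; 1 1 1⟩

Answer: ⟨1 1 1; 0 0 0; 1 1 1⟩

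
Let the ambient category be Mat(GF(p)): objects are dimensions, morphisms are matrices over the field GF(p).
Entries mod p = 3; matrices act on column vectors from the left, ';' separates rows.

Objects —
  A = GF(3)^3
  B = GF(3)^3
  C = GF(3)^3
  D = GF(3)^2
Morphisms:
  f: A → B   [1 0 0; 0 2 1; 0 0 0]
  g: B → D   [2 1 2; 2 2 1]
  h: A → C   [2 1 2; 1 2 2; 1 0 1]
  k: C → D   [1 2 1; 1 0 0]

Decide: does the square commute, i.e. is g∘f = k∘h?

Along f;g (path 1):
  e0=⟨1,0,0⟩ f→⟨1,0,0⟩ g→⟨2,2⟩
  e1=⟨0,1,0⟩ f→⟨0,2,0⟩ g→⟨2,1⟩
  e2=⟨0,0,1⟩ f→⟨0,1,0⟩ g→⟨1,2⟩
  result₁ = [2 2 1; 2 1 2]
Along h;k (path 2):
  e0=⟨1,0,0⟩ h→⟨2,1,1⟩ k→⟨2,2⟩
  e1=⟨0,1,0⟩ h→⟨1,2,0⟩ k→⟨2,1⟩
  e2=⟨0,0,1⟩ h→⟨2,2,1⟩ k→⟨1,2⟩
  result₂ = [2 2 1; 2 1 2]
Equal? equal; square commutes

Answer: COMMUTES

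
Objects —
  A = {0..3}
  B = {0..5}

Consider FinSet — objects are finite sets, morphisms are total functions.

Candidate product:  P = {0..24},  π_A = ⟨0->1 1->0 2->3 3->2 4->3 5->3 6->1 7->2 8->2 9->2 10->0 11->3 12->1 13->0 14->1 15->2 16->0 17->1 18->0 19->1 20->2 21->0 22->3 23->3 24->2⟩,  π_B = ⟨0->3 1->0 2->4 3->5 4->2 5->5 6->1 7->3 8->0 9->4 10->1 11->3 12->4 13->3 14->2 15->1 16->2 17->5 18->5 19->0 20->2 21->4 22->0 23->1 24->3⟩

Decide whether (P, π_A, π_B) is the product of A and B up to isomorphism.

|A|·|B| = 4·6 = 24;  |P| = 25
  → cardinalities differ; no bijection possible.

Answer: NOT A VALID PRODUCT — |P|=25 ≠ |A|·|B|=24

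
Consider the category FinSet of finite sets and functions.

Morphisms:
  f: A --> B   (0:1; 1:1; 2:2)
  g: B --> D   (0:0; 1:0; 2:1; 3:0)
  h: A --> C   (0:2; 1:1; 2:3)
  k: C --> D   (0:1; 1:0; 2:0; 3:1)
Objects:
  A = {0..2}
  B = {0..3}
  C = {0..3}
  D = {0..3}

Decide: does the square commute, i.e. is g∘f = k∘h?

Answer: COMMUTES

Derivation:
Along f;g (path 1):
  0 f-->1 g-->0
  1 f-->1 g-->0
  2 f-->2 g-->1
  composite₁ = (0:0; 1:0; 2:1)
Along h;k (path 2):
  0 h-->2 k-->0
  1 h-->1 k-->0
  2 h-->3 k-->1
  composite₂ = (0:0; 1:0; 2:1)
Equal? same morphism ✓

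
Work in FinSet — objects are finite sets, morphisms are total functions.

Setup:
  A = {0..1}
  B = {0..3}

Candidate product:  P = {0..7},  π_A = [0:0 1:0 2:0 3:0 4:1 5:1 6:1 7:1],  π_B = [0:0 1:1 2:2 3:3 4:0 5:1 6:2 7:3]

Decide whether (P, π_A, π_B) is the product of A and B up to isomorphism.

Answer: VALID PRODUCT

Work:
|A|·|B| = 2·4 = 8;  |P| = 8
Check the pairing map k ↦ (π_A(k), π_B(k)):
  0 : (0,0)
  1 : (0,1)
  2 : (0,2)
  3 : (0,3)
  4 : (1,0)
  5 : (1,1)
  6 : (1,2)
  7 : (1,3)
distinct pairs in image: 8 / 8 needed
  → bijection onto A×B; projections well-typed.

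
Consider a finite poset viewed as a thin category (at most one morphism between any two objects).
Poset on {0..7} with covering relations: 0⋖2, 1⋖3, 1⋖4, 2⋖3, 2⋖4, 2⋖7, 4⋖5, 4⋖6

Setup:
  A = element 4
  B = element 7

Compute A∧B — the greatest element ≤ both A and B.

Answer: A∧B = 2

Trace:
{x : x<=A ∧ x<=B} = {0,2}  (A=4, B=7)
  0 <= 2
  2 <= 2
glb = 2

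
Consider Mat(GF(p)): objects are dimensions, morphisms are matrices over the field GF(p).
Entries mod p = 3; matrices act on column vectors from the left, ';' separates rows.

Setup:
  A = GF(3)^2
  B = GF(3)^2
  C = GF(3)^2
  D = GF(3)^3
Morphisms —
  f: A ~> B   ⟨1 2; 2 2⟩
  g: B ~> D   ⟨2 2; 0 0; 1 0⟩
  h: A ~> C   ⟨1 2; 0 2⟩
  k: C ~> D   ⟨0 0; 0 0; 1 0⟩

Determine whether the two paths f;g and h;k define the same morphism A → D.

1) trace f;g:
  e0=⟨1,0⟩ f~>⟨1,2⟩ g~>⟨0,0,1⟩
  e1=⟨0,1⟩ f~>⟨2,2⟩ g~>⟨2,0,2⟩
  result₁ = ⟨0 2; 0 0; 1 2⟩
2) trace h;k:
  e0=⟨1,0⟩ h~>⟨1,0⟩ k~>⟨0,0,1⟩
  e1=⟨0,1⟩ h~>⟨2,2⟩ k~>⟨0,0,2⟩
  result₂ = ⟨0 0; 0 0; 1 2⟩
Equal? differ; not commutative

Answer: DOES NOT COMMUTE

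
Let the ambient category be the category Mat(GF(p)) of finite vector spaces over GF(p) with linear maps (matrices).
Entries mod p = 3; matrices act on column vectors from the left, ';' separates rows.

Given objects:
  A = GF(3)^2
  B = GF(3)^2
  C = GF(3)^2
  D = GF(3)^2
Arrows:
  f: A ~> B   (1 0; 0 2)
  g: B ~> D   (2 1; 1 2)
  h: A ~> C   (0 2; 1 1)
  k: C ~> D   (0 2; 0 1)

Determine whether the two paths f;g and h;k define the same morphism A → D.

Answer: COMMUTES

Trace:
Path 1 = f;g:
  e0=(1,0) f~>(1,0) g~>(2,1)
  e1=(0,1) f~>(0,2) g~>(2,1)
  composite₁ = (2 2; 1 1)
Path 2 = h;k:
  e0=(1,0) h~>(0,1) k~>(2,1)
  e1=(0,1) h~>(2,1) k~>(2,1)
  composite₂ = (2 2; 1 1)
Equal? YES — commutes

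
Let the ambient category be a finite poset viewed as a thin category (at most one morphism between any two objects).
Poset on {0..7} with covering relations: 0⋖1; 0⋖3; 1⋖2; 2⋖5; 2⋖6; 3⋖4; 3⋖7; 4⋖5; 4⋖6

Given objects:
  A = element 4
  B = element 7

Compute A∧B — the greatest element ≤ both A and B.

Common predecessors of 4,7: {0,3}
  0 ≤ 3
  3 ≤ 3
glb = 3

Answer: A∧B = 3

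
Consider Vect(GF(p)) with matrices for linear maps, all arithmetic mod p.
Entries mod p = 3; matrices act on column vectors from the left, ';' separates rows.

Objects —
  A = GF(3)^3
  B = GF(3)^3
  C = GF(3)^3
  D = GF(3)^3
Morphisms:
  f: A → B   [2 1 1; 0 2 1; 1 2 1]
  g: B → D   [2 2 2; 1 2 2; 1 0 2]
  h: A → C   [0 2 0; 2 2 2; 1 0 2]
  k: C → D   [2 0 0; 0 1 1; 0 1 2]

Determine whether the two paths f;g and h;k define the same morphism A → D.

Answer: DOES NOT COMMUTE

Derivation:
Along f;g (path 1):
  e0=(1,0,0) f→(2,0,1) g→(0,1,1)
  e1=(0,1,0) f→(1,2,2) g→(1,0,2)
  e2=(0,0,1) f→(1,1,1) g→(0,2,0)
  ⟦path⟧₁ = [0 1 0; 1 0 2; 1 2 0]
Along h;k (path 2):
  e0=(1,0,0) h→(0,2,1) k→(0,0,1)
  e1=(0,1,0) h→(2,2,0) k→(1,2,2)
  e2=(0,0,1) h→(0,2,2) k→(0,1,0)
  ⟦path⟧₂ = [0 1 0; 0 2 1; 1 2 0]
Equal? NO — does not commute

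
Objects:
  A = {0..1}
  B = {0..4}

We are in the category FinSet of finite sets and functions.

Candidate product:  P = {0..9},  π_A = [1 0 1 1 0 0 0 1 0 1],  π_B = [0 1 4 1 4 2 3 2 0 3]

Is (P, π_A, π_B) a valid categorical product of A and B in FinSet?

|A|·|B| = 2·5 = 10;  |P| = 10
Check the pairing map k ↦ (π_A(k), π_B(k)):
  0 -> (1,0)
  1 -> (0,1)
  2 -> (1,4)
  3 -> (1,1)
  4 -> (0,4)
  5 -> (0,2)
  6 -> (0,3)
  7 -> (1,2)
  8 -> (0,0)
  9 -> (1,3)
distinct pairs in image: 10 / 10 needed
  → bijection onto A×B; projections well-typed.

Answer: VALID PRODUCT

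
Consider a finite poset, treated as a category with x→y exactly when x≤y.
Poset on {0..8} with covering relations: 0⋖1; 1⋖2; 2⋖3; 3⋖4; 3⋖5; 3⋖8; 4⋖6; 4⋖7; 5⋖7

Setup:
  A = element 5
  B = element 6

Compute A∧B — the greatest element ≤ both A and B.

Answer: A∧B = 3

Derivation:
Lower bounds of A=5 and B=6: {0,1,2,3}
  0 ≤ 3
  1 ≤ 3
  2 ≤ 3
  3 ≤ 3
glb = 3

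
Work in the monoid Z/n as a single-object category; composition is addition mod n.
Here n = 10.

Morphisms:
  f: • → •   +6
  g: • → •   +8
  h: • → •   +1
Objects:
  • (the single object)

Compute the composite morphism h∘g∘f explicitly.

  0 +6≡6 +8≡4 +1≡5  (mod 10)
result: +5

Answer: +5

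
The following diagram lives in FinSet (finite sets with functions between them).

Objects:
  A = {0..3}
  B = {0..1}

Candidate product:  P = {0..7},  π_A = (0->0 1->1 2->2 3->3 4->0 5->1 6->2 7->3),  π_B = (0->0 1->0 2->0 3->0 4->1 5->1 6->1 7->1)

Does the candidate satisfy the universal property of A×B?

Answer: VALID PRODUCT

Derivation:
|A|·|B| = 4·2 = 8;  |P| = 8
Check the pairing map k ↦ (π_A(k), π_B(k)):
  0 -> (0,0)
  1 -> (1,0)
  2 -> (2,0)
  3 -> (3,0)
  4 -> (0,1)
  5 -> (1,1)
  6 -> (2,1)
  7 -> (3,1)
distinct pairs in image: 8 / 8 needed
  → bijection onto A×B; projections well-typed.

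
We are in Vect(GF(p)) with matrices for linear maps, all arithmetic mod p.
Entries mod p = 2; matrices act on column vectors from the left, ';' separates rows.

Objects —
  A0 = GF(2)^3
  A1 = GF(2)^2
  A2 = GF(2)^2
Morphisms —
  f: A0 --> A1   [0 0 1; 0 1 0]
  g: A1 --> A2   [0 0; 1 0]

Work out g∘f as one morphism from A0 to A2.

Answer: [0 0 0; 0 0 1]

Derivation:
  e0=⟨1,0,0⟩ f-->⟨0,0⟩ g-->⟨0,0⟩
  e1=⟨0,1,0⟩ f-->⟨0,1⟩ g-->⟨0,0⟩
  e2=⟨0,0,1⟩ f-->⟨1,0⟩ g-->⟨0,1⟩
composite: [0 0 0; 0 0 1]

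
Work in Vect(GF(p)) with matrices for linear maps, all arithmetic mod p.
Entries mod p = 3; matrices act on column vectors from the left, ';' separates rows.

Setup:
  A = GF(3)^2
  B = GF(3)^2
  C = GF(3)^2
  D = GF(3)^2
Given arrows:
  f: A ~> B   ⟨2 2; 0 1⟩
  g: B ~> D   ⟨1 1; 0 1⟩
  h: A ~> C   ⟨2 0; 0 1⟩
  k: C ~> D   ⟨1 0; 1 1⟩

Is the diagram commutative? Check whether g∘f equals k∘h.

Along f;g (path 1):
  e0=(1,0) f~>(2,0) g~>(2,0)
  e1=(0,1) f~>(2,1) g~>(0,1)
  composite₁ = ⟨2 0; 0 1⟩
Along h;k (path 2):
  e0=(1,0) h~>(2,0) k~>(2,2)
  e1=(0,1) h~>(0,1) k~>(0,1)
  composite₂ = ⟨2 0; 2 1⟩
Equal? NO — does not commute

Answer: DOES NOT COMMUTE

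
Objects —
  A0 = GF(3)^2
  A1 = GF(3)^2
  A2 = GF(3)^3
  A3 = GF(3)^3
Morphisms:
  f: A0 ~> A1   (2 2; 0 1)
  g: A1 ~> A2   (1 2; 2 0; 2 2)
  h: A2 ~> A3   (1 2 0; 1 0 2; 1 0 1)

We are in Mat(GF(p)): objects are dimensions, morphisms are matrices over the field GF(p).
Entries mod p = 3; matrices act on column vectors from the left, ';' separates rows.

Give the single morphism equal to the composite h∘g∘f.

Answer: (1 0; 1 1; 0 1)

Derivation:
  e0=⟨1,0⟩ f~>⟨2,0⟩ g~>⟨2,1,1⟩ h~>⟨1,1,0⟩
  e1=⟨0,1⟩ f~>⟨2,1⟩ g~>⟨1,1,0⟩ h~>⟨0,1,1⟩
composite: (1 0; 1 1; 0 1)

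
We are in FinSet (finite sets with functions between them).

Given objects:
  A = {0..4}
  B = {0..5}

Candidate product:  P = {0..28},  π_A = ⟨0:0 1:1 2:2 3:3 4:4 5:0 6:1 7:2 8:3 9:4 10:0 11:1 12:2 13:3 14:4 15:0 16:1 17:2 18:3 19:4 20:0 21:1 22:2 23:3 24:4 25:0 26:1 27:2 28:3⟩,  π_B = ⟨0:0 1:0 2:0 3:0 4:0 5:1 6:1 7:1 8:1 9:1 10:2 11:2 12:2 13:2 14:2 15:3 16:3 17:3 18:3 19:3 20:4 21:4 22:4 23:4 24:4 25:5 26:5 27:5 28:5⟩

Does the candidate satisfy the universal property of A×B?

|A|·|B| = 5·6 = 30;  |P| = 29
  → cardinalities differ; no bijection possible.

Answer: NOT A VALID PRODUCT — |P|=29 ≠ |A|·|B|=30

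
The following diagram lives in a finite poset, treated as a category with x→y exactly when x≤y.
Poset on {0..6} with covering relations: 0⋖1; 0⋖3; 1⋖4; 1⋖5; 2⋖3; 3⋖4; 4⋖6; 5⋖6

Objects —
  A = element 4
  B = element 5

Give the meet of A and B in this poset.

Answer: A∧B = 1

Work:
{x : x<=A ∧ x<=B} = {0,1}  (A=4, B=5)
  0 <= 1
  1 <= 1
glb = 1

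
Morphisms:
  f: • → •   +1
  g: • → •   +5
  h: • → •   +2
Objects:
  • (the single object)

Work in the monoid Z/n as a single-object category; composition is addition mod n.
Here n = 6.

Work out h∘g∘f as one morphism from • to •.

  0 +1≡1 +5≡0 +2≡2  (mod 6)
⟦path⟧: +2

Answer: +2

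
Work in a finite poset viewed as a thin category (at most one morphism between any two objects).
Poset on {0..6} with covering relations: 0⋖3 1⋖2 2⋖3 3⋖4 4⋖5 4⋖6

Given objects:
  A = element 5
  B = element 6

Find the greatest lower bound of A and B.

{x : x⊑A ∧ x⊑B} = {0,1,2,3,4}  (A=5, B=6)
  0 ⊑ 4
  1 ⊑ 4
  2 ⊑ 4
  3 ⊑ 4
  4 ⊑ 4
glb = 4

Answer: A∧B = 4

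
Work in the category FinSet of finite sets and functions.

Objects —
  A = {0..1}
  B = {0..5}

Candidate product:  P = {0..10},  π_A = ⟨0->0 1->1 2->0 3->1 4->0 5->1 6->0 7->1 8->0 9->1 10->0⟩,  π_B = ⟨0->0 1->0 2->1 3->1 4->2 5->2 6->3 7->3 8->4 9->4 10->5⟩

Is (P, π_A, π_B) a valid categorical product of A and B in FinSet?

Answer: NOT A VALID PRODUCT — |P|=11 ≠ |A|·|B|=12

Trace:
|A|·|B| = 2·6 = 12;  |P| = 11
  → cardinalities differ; no bijection possible.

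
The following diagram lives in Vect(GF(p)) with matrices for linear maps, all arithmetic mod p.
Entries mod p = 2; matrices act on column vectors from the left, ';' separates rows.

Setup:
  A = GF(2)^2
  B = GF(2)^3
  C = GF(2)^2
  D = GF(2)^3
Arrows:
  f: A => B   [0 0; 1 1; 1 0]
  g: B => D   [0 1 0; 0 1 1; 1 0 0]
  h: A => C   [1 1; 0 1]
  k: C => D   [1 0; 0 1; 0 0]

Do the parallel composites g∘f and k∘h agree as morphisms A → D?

1) trace f;g:
  e0=(1,0) f=>(0,1,1) g=>(1,0,0)
  e1=(0,1) f=>(0,1,0) g=>(1,1,0)
  result₁ = [1 1; 0 1; 0 0]
2) trace h;k:
  e0=(1,0) h=>(1,0) k=>(1,0,0)
  e1=(0,1) h=>(1,1) k=>(1,1,0)
  result₂ = [1 1; 0 1; 0 0]
Equal? same morphism ✓

Answer: COMMUTES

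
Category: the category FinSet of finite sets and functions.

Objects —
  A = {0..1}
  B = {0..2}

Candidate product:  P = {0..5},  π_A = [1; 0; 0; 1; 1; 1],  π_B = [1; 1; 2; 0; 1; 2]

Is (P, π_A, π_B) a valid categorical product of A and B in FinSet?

Answer: NOT A VALID PRODUCT — duplicate pair at indices 4,0

Work:
|A|·|B| = 2·3 = 6;  |P| = 6
Check the pairing map k ↦ (π_A(k), π_B(k)):
  0 : (1,1)
  1 : (0,1)
  2 : (0,2)
  3 : (1,0)
  4 : (1,1)  ✗ repeats pair of k=0
  5 : (1,2)
distinct pairs in image: 5 / 6 needed
  → (1,1) hit at k=0 and k=4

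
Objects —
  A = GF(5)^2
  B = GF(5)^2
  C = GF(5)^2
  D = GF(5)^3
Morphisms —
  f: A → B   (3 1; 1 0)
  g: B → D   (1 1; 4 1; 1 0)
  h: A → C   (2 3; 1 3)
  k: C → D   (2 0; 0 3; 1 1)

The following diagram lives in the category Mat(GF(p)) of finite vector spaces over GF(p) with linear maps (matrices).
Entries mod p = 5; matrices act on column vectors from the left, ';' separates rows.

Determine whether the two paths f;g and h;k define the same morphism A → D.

Answer: COMMUTES

Derivation:
Path 1 = f;g:
  e0=⟨1,0⟩ f→⟨3,1⟩ g→⟨4,3,3⟩
  e1=⟨0,1⟩ f→⟨1,0⟩ g→⟨1,4,1⟩
  ⟦path⟧₁ = (4 1; 3 4; 3 1)
Path 2 = h;k:
  e0=⟨1,0⟩ h→⟨2,1⟩ k→⟨4,3,3⟩
  e1=⟨0,1⟩ h→⟨3,3⟩ k→⟨1,4,1⟩
  ⟦path⟧₂ = (4 1; 3 4; 3 1)
Equal? YES — commutes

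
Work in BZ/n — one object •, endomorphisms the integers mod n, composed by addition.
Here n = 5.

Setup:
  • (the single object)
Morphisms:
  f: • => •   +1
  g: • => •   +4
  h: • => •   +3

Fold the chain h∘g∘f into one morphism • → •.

Answer: +3

Trace:
  0 +1≡1 +4≡0 +3≡3  (mod 5)
result: +3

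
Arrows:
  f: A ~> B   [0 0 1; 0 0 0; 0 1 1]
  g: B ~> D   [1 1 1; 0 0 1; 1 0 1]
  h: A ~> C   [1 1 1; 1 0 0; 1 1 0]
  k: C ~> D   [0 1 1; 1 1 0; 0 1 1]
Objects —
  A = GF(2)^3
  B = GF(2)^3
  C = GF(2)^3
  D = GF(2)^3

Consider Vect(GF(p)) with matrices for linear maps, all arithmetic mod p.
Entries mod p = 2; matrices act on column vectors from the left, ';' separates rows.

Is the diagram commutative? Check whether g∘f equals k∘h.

Answer: COMMUTES

Trace:
Path 1 = f;g:
  e0=(1,0,0) f~>(0,0,0) g~>(0,0,0)
  e1=(0,1,0) f~>(0,0,1) g~>(1,1,1)
  e2=(0,0,1) f~>(1,0,1) g~>(0,1,0)
  composite₁ = [0 1 0; 0 1 1; 0 1 0]
Path 2 = h;k:
  e0=(1,0,0) h~>(1,1,1) k~>(0,0,0)
  e1=(0,1,0) h~>(1,0,1) k~>(1,1,1)
  e2=(0,0,1) h~>(1,0,0) k~>(0,1,0)
  composite₂ = [0 1 0; 0 1 1; 0 1 0]
Equal? equal; square commutes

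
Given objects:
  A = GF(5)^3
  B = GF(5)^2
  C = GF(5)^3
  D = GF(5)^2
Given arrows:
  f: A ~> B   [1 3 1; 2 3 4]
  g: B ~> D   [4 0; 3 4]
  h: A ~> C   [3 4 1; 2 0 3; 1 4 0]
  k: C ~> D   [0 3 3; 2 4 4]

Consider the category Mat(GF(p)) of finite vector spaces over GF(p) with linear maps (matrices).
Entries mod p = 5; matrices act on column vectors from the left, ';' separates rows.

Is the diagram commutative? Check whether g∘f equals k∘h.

Path 1 = f;g:
  e0=⟨1,0,0⟩ f~>⟨1,2⟩ g~>⟨4,1⟩
  e1=⟨0,1,0⟩ f~>⟨3,3⟩ g~>⟨2,1⟩
  e2=⟨0,0,1⟩ f~>⟨1,4⟩ g~>⟨4,4⟩
  composite₁ = [4 2 4; 1 1 4]
Path 2 = h;k:
  e0=⟨1,0,0⟩ h~>⟨3,2,1⟩ k~>⟨4,3⟩
  e1=⟨0,1,0⟩ h~>⟨4,0,4⟩ k~>⟨2,4⟩
  e2=⟨0,0,1⟩ h~>⟨1,3,0⟩ k~>⟨4,4⟩
  composite₂ = [4 2 4; 3 4 4]
Equal? differ; not commutative

Answer: DOES NOT COMMUTE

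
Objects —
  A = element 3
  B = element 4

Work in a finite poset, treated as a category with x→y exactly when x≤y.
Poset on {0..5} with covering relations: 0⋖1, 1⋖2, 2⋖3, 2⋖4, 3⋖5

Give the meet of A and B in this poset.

{x : x<=A ∧ x<=B} = {0,1,2}  (A=3, B=4)
  0 <= 2
  1 <= 2
  2 <= 2
glb = 2

Answer: A∧B = 2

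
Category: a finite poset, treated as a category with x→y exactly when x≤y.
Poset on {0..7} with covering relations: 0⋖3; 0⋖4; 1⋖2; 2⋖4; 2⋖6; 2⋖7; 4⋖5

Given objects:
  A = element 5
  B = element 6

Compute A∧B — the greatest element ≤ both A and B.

Lower bounds of A=5 and B=6: {1,2}
  1 <= 2
  2 <= 2
glb = 2

Answer: A∧B = 2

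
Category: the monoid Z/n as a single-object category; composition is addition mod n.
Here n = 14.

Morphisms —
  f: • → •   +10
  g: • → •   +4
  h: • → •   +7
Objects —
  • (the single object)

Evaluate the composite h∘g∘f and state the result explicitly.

Answer: +7

Work:
  0 +10≡10 +4≡0 +7≡7  (mod 14)
⟦path⟧: +7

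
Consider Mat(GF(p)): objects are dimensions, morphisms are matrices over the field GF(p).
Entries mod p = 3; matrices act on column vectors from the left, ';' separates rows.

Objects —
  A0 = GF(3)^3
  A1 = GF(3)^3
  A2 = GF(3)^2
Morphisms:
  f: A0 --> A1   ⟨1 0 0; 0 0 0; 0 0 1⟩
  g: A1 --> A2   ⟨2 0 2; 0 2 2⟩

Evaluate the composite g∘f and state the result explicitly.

Answer: ⟨2 0 2; 0 0 2⟩

Trace:
  e0=[1,0,0] f-->[1,0,0] g-->[2,0]
  e1=[0,1,0] f-->[0,0,0] g-->[0,0]
  e2=[0,0,1] f-->[0,0,1] g-->[2,2]
⟦path⟧: ⟨2 0 2; 0 0 2⟩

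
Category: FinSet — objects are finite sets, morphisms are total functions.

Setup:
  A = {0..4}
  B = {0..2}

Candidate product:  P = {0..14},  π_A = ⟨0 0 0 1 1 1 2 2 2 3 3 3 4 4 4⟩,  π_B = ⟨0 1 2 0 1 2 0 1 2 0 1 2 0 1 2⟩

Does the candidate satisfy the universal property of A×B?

|A|·|B| = 5·3 = 15;  |P| = 15
Check the pairing map k ↦ (π_A(k), π_B(k)):
  0 : (0,0)
  1 : (0,1)
  2 : (0,2)
  3 : (1,0)
  4 : (1,1)
  5 : (1,2)
  6 : (2,0)
  7 : (2,1)
  8 : (2,2)
  9 : (3,0)
  10 : (3,1)
  11 : (3,2)
  12 : (4,0)
  13 : (4,1)
  14 : (4,2)
distinct pairs in image: 15 / 15 needed
  → bijection onto A×B; projections well-typed.

Answer: VALID PRODUCT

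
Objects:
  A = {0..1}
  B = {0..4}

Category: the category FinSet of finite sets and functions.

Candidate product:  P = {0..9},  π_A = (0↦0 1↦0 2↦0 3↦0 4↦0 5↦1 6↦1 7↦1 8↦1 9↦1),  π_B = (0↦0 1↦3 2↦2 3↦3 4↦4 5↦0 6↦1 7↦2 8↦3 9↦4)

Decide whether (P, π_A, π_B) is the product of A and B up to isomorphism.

|A|·|B| = 2·5 = 10;  |P| = 10
Check the pairing map k ↦ (π_A(k), π_B(k)):
  0 ↦ (0,0)
  1 ↦ (0,3)
  2 ↦ (0,2)
  3 ↦ (0,3)  ✗ repeats pair of k=1
  4 ↦ (0,4)
  5 ↦ (1,0)
  6 ↦ (1,1)
  7 ↦ (1,2)
  8 ↦ (1,3)
  9 ↦ (1,4)
distinct pairs in image: 9 / 10 needed
  → (0,3) hit at k=1 and k=3

Answer: NOT A VALID PRODUCT — duplicate pair at indices 3,1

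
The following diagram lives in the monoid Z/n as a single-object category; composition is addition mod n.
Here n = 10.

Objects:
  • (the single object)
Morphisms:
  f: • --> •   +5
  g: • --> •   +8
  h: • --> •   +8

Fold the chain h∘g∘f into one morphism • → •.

Answer: +1

Trace:
  0 +5≡5 +8≡3 +8≡1  (mod 10)
result: +1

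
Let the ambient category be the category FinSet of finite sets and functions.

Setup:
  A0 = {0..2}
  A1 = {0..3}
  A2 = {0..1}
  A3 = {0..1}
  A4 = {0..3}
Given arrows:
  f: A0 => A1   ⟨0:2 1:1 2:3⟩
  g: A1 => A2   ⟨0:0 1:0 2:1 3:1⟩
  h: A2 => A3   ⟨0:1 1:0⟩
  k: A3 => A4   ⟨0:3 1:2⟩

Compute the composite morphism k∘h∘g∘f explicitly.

  0 f=>2 g=>1 h=>0 k=>3
  1 f=>1 g=>0 h=>1 k=>2
  2 f=>3 g=>1 h=>0 k=>3
composite: ⟨0:3 1:2 2:3⟩

Answer: ⟨0:3 1:2 2:3⟩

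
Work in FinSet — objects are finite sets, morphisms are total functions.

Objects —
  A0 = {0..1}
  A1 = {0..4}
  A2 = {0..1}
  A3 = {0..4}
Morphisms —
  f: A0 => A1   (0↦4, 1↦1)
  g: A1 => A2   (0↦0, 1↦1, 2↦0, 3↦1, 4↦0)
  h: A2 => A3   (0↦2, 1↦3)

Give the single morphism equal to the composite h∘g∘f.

  0 f=>4 g=>0 h=>2
  1 f=>1 g=>1 h=>3
result: (0↦2, 1↦3)

Answer: (0↦2, 1↦3)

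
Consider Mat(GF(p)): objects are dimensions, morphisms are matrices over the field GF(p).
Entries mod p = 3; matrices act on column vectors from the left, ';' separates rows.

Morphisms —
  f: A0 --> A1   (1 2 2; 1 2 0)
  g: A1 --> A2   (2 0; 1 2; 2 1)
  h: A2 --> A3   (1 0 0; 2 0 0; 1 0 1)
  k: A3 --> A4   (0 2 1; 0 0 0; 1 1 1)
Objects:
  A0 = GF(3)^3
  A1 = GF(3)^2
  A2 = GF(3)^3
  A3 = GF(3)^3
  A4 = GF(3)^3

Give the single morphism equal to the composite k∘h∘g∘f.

  e0=[1,0,0] f-->[1,1] g-->[2,0,0] h-->[2,1,2] k-->[1,0,2]
  e1=[0,1,0] f-->[2,2] g-->[1,0,0] h-->[1,2,1] k-->[2,0,1]
  e2=[0,0,1] f-->[2,0] g-->[1,2,1] h-->[1,2,2] k-->[0,0,2]
⟦path⟧: (1 2 0; 0 0 0; 2 1 2)

Answer: (1 2 0; 0 0 0; 2 1 2)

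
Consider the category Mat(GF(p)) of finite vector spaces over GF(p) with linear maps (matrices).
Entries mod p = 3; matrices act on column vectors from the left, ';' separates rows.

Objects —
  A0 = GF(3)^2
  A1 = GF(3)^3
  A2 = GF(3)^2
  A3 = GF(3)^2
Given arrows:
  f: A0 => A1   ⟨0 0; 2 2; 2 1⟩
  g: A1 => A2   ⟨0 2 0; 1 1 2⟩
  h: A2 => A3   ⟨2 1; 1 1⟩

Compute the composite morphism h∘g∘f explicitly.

Answer: ⟨2 0; 1 2⟩

Trace:
  e0=(1,0) f=>(0,2,2) g=>(1,0) h=>(2,1)
  e1=(0,1) f=>(0,2,1) g=>(1,1) h=>(0,2)
composite: ⟨2 0; 1 2⟩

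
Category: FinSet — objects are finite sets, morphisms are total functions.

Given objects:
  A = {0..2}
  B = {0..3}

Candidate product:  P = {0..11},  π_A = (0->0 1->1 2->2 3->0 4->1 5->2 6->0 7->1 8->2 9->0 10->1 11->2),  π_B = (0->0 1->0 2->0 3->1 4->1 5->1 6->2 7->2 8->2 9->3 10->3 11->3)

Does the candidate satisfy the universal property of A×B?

Answer: VALID PRODUCT

Derivation:
|A|·|B| = 3·4 = 12;  |P| = 12
Check the pairing map k ↦ (π_A(k), π_B(k)):
  0 -> (0,0)
  1 -> (1,0)
  2 -> (2,0)
  3 -> (0,1)
  4 -> (1,1)
  5 -> (2,1)
  6 -> (0,2)
  7 -> (1,2)
  8 -> (2,2)
  9 -> (0,3)
  10 -> (1,3)
  11 -> (2,3)
distinct pairs in image: 12 / 12 needed
  → bijection onto A×B; projections well-typed.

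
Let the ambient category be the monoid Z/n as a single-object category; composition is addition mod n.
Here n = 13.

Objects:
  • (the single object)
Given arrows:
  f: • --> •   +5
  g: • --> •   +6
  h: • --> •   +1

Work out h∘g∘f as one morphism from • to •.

Answer: +12

Trace:
  0 +5≡5 +6≡11 +1≡12  (mod 13)
result: +12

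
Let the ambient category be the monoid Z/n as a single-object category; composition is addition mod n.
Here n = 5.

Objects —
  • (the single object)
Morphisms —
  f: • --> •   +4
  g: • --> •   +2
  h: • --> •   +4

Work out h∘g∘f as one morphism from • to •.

  0 +4≡4 +2≡1 +4≡0  (mod 5)
result: +0

Answer: +0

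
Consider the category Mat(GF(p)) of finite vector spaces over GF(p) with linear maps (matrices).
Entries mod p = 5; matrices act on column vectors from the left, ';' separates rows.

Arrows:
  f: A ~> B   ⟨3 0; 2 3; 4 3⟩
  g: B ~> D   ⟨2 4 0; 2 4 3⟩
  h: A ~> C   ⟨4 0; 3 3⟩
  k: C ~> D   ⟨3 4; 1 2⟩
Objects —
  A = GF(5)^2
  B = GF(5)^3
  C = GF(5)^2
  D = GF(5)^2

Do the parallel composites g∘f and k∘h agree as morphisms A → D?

Along f;g (path 1):
  e0=[1,0] f~>[3,2,4] g~>[4,1]
  e1=[0,1] f~>[0,3,3] g~>[2,1]
  ⟦path⟧₁ = ⟨4 2; 1 1⟩
Along h;k (path 2):
  e0=[1,0] h~>[4,3] k~>[4,0]
  e1=[0,1] h~>[0,3] k~>[2,1]
  ⟦path⟧₂ = ⟨4 2; 0 1⟩
Equal? distinct morphisms ✗

Answer: DOES NOT COMMUTE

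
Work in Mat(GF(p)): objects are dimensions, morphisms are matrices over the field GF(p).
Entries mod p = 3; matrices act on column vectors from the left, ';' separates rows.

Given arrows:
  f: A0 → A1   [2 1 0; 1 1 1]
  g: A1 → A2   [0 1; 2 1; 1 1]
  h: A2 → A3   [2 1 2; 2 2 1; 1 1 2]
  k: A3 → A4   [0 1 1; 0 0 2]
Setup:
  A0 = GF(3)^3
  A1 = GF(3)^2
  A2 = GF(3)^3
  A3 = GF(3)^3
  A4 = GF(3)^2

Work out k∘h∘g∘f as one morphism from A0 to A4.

  e0=(1,0,0) f→(2,1) g→(1,2,0) h→(1,0,0) k→(0,0)
  e1=(0,1,0) f→(1,1) g→(1,0,2) h→(0,1,2) k→(0,1)
  e2=(0,0,1) f→(0,1) g→(1,1,1) h→(2,2,1) k→(0,2)
result: [0 0 0; 0 1 2]

Answer: [0 0 0; 0 1 2]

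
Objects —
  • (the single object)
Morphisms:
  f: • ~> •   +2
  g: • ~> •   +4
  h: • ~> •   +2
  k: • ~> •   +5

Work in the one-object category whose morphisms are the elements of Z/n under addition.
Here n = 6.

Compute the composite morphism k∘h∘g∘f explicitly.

  0 +2≡2 +4≡0 +2≡2 +5≡1  (mod 6)
composite: +1

Answer: +1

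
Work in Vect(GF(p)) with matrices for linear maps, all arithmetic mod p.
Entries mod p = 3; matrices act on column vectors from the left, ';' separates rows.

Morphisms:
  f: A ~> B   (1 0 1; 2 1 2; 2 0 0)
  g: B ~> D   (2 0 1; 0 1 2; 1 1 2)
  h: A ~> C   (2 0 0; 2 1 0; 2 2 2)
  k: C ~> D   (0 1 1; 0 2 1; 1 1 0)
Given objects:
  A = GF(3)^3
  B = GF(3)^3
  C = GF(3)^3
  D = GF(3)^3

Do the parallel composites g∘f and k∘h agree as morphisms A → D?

Answer: COMMUTES

Derivation:
Along f;g (path 1):
  e0=[1,0,0] f~>[1,2,2] g~>[1,0,1]
  e1=[0,1,0] f~>[0,1,0] g~>[0,1,1]
  e2=[0,0,1] f~>[1,2,0] g~>[2,2,0]
  result₁ = (1 0 2; 0 1 2; 1 1 0)
Along h;k (path 2):
  e0=[1,0,0] h~>[2,2,2] k~>[1,0,1]
  e1=[0,1,0] h~>[0,1,2] k~>[0,1,1]
  e2=[0,0,1] h~>[0,0,2] k~>[2,2,0]
  result₂ = (1 0 2; 0 1 2; 1 1 0)
Equal? same morphism ✓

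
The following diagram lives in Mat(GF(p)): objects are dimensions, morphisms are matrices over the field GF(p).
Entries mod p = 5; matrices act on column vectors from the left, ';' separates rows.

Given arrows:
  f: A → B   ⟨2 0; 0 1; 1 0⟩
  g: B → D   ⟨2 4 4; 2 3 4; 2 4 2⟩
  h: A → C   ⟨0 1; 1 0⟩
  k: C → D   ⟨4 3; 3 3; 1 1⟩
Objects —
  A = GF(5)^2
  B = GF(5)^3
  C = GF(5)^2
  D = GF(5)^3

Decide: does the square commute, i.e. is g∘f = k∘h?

Answer: DOES NOT COMMUTE

Trace:
Path 1 = f;g:
  e0=(1,0) f→(2,0,1) g→(3,3,1)
  e1=(0,1) f→(0,1,0) g→(4,3,4)
  result₁ = ⟨3 4; 3 3; 1 4⟩
Path 2 = h;k:
  e0=(1,0) h→(0,1) k→(3,3,1)
  e1=(0,1) h→(1,0) k→(4,3,1)
  result₂ = ⟨3 4; 3 3; 1 1⟩
Equal? distinct morphisms ✗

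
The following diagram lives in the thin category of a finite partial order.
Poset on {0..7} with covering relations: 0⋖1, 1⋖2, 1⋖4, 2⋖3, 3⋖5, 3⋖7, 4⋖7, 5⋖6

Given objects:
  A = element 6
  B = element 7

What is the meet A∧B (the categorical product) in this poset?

Answer: A∧B = 3

Work:
Common predecessors of 6,7: {0,1,2,3}
  0 ⊑ 3
  1 ⊑ 3
  2 ⊑ 3
  3 ⊑ 3
glb = 3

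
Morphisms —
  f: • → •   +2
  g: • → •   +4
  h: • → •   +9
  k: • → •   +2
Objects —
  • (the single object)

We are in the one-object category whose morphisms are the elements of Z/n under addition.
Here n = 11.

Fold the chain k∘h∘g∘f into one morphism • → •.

  0 +2≡2 +4≡6 +9≡4 +2≡6  (mod 11)
composite: +6

Answer: +6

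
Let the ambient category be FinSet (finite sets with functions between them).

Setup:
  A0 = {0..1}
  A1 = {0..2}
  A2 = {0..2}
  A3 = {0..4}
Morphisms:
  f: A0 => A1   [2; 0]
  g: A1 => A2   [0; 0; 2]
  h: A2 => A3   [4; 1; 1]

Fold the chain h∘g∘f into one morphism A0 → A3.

Answer: [1; 4]

Derivation:
  0 f=>2 g=>2 h=>1
  1 f=>0 g=>0 h=>4
result: [1; 4]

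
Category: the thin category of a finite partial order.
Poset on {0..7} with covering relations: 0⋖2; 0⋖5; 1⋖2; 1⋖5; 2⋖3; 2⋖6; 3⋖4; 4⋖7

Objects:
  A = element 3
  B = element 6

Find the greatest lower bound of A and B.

Lower bounds of A=3 and B=6: {0,1,2}
  0 ≤ 2
  1 ≤ 2
  2 ≤ 2
glb = 2

Answer: A∧B = 2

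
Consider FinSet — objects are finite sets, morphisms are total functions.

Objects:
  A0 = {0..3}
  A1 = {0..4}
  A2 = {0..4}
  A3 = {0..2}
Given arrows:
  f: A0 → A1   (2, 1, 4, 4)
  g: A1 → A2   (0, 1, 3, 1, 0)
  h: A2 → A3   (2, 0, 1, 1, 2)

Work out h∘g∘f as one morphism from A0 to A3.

  0 f→2 g→3 h→1
  1 f→1 g→1 h→0
  2 f→4 g→0 h→2
  3 f→4 g→0 h→2
result: (1, 0, 2, 2)

Answer: (1, 0, 2, 2)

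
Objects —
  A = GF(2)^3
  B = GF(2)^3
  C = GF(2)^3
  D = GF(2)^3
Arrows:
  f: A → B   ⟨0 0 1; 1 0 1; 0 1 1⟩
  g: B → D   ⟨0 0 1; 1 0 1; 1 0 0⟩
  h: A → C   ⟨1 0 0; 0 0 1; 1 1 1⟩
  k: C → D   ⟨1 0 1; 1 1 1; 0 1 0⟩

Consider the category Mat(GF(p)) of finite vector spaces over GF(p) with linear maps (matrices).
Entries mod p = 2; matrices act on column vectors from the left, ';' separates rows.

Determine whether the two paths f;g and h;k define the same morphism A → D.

Along f;g (path 1):
  e0=[1,0,0] f→[0,1,0] g→[0,0,0]
  e1=[0,1,0] f→[0,0,1] g→[1,1,0]
  e2=[0,0,1] f→[1,1,1] g→[1,0,1]
  composite₁ = ⟨0 1 1; 0 1 0; 0 0 1⟩
Along h;k (path 2):
  e0=[1,0,0] h→[1,0,1] k→[0,0,0]
  e1=[0,1,0] h→[0,0,1] k→[1,1,0]
  e2=[0,0,1] h→[0,1,1] k→[1,0,1]
  composite₂ = ⟨0 1 1; 0 1 0; 0 0 1⟩
Equal? equal; square commutes

Answer: COMMUTES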